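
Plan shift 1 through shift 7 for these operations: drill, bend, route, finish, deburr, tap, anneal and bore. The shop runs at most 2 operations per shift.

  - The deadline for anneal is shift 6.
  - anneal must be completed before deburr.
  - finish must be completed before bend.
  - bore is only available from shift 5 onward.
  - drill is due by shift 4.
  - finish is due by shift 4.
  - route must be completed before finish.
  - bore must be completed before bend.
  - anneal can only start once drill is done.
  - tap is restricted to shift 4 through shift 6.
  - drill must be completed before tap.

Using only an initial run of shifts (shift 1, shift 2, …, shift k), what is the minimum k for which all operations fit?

The precedence chain requires at least 3 distinct shifts.
With at most 2 per shift and 8 operations, at least 4 shifts are needed.
Propagating the time windows through the other constraints, bend can't land before shift 6, so the schedule must run through at least shift 6.
6 works (last occupied shift: shift 6): for example bend in shift 6, anneal in shift 2, route in shift 1, bore in shift 5, drill in shift 1, finish in shift 2, deburr in shift 3, tap in shift 4.

6 shifts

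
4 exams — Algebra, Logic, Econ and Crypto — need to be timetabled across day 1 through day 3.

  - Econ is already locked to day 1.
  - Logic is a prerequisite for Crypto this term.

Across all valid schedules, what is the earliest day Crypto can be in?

day 2

Precedence pushes Crypto to at least day 2.
Crypto at day 2 is achievable: Econ in day 1; Logic in day 1; Algebra in day 1; Crypto in day 2.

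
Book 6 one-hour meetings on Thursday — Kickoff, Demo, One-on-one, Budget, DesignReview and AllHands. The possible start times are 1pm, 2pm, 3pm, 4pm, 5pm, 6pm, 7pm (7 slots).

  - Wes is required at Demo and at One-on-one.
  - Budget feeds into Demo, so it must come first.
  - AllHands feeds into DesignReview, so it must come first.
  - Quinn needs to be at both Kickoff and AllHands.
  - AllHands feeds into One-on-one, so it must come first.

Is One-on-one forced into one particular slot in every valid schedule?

One-on-one can be 2pm (e.g. Kickoff=2pm; DesignReview=2pm; AllHands=1pm; Budget=1pm; One-on-one=2pm; Demo=3pm) or 3pm (e.g. Demo=2pm, DesignReview=2pm, AllHands=1pm, Budget=1pm, Kickoff=2pm, One-on-one=3pm).

No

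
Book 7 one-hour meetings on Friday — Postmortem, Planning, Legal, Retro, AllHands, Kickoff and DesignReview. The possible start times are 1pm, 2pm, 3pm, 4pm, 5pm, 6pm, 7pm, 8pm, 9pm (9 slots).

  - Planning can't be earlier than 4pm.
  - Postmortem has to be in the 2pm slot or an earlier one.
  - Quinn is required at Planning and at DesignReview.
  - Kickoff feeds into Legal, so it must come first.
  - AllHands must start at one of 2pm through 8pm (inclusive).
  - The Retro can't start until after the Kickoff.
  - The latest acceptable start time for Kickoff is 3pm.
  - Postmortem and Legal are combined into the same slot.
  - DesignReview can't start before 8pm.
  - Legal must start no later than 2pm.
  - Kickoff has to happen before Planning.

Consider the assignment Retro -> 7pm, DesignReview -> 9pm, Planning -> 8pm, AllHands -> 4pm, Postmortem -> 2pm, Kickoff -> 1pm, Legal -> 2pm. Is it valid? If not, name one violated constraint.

Valid

Kickoff has to happen before Planning — holds.
The latest acceptable start time for Kickoff is 3pm — holds.
Postmortem has to be in the 2pm slot or an earlier one — holds.
Postmortem and Legal are combined into the same slot — holds.
Quinn is required at Planning and at DesignReview — holds.
DesignReview can't start before 8pm — holds.
Legal must start no later than 2pm — holds.
Kickoff feeds into Legal, so it must come first — holds.
AllHands must start at one of 2pm through 8pm (inclusive) — holds.
Planning can't be earlier than 4pm — holds.
The Retro can't start until after the Kickoff — holds.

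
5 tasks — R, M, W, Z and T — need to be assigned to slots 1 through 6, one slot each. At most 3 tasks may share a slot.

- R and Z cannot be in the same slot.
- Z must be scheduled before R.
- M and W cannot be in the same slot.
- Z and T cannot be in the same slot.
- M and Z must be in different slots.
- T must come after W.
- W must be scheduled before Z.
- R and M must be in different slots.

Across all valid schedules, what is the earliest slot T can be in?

2

Precedence pushes T to at least 2.
T at 2 is achievable: R=4; M=2; Z=3; T=2; W=1.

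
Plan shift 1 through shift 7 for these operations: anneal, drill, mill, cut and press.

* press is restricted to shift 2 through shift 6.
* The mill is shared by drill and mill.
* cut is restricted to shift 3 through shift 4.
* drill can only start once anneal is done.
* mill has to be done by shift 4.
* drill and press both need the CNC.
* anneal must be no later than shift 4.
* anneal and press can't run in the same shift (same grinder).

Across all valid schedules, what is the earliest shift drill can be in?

shift 2

Precedence pushes drill to at least shift 2.
drill at shift 2 is achievable: anneal in shift 1, drill in shift 2, cut in shift 3, press in shift 3, mill in shift 1.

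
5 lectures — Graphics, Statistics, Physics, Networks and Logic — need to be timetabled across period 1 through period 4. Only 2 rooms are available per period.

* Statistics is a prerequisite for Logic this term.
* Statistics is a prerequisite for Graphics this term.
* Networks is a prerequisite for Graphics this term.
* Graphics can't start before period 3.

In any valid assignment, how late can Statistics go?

Downstream work caps Statistics at period 3.
Statistics at period 3 is achievable: Statistics -> period 3; Physics -> period 1; Networks -> period 1; Logic -> period 4; Graphics -> period 4.

period 3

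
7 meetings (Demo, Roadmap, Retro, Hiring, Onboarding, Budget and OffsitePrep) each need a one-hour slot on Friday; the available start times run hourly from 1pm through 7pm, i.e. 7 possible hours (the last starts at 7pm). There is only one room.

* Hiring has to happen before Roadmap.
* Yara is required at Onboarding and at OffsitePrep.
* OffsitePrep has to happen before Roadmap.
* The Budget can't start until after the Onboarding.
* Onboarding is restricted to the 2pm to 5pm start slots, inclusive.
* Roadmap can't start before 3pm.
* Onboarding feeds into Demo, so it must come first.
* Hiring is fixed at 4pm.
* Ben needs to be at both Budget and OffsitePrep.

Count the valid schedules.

Splitting on Demo: it can be 3pm (9), 5pm (11), 6pm (11), 7pm (11). Listing each branch's schedules as (Roadmap, Retro, Hiring, Onboarding, Budget, OffsitePrep):
Demo=3pm: (5pm,6pm,4pm,2pm,7pm,1pm) (5pm,7pm,4pm,2pm,6pm,1pm) (6pm,1pm,4pm,2pm,7pm,5pm) (6pm,5pm,4pm,2pm,7pm,1pm) (6pm,7pm,4pm,2pm,5pm,1pm) (7pm,1pm,4pm,2pm,5pm,6pm) (7pm,1pm,4pm,2pm,6pm,5pm) (7pm,5pm,4pm,2pm,6pm,1pm) (7pm,6pm,4pm,2pm,5pm,1pm) — 9.
Demo=5pm: (6pm,1pm,4pm,2pm,7pm,3pm) (6pm,1pm,4pm,3pm,7pm,2pm) (6pm,2pm,4pm,3pm,7pm,1pm) (6pm,3pm,4pm,2pm,7pm,1pm) (6pm,7pm,4pm,2pm,3pm,1pm) (7pm,1pm,4pm,2pm,3pm,6pm) (7pm,1pm,4pm,2pm,6pm,3pm) (7pm,1pm,4pm,3pm,6pm,2pm) (7pm,2pm,4pm,3pm,6pm,1pm) (7pm,3pm,4pm,2pm,6pm,1pm) (7pm,6pm,4pm,2pm,3pm,1pm) — 11.
Demo=6pm: (5pm,1pm,4pm,2pm,7pm,3pm) (5pm,1pm,4pm,3pm,7pm,2pm) (5pm,2pm,4pm,3pm,7pm,1pm) (5pm,3pm,4pm,2pm,7pm,1pm) (5pm,7pm,4pm,2pm,3pm,1pm) (7pm,1pm,4pm,2pm,3pm,5pm) (7pm,1pm,4pm,2pm,5pm,3pm) (7pm,1pm,4pm,3pm,5pm,2pm) (7pm,2pm,4pm,3pm,5pm,1pm) (7pm,3pm,4pm,2pm,5pm,1pm) (7pm,5pm,4pm,2pm,3pm,1pm) — 11.
Demo=7pm: (5pm,1pm,4pm,2pm,6pm,3pm) (5pm,1pm,4pm,3pm,6pm,2pm) (5pm,2pm,4pm,3pm,6pm,1pm) (5pm,3pm,4pm,2pm,6pm,1pm) (5pm,6pm,4pm,2pm,3pm,1pm) (6pm,1pm,4pm,2pm,3pm,5pm) (6pm,1pm,4pm,2pm,5pm,3pm) (6pm,1pm,4pm,3pm,5pm,2pm) (6pm,2pm,4pm,3pm,5pm,1pm) (6pm,3pm,4pm,2pm,5pm,1pm) (6pm,5pm,4pm,2pm,3pm,1pm) — 11.
Summing: 9 + 11 + 11 + 11 = 42.

42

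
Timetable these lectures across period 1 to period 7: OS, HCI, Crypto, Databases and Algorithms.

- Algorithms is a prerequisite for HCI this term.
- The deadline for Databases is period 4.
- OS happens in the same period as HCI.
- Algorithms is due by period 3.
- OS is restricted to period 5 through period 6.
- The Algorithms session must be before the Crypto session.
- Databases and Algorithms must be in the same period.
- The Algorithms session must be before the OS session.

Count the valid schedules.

Splitting on OS: it can be period 5 (15), period 6 (15). Listing each branch's schedules as (HCI, Crypto, Databases, Algorithms) by period number:
OS=period 5: (5,2,1,1) (5,3,1,1) (5,3,2,2) (5,4,1,1) (5,4,2,2) (5,4,3,3) (5,5,1,1) (5,5,2,2) (5,5,3,3) (5,6,1,1) (5,6,2,2) (5,6,3,3) (5,7,1,1) (5,7,2,2) (5,7,3,3) — 15.
OS=period 6: (6,2,1,1) (6,3,1,1) (6,3,2,2) (6,4,1,1) (6,4,2,2) (6,4,3,3) (6,5,1,1) (6,5,2,2) (6,5,3,3) (6,6,1,1) (6,6,2,2) (6,6,3,3) (6,7,1,1) (6,7,2,2) (6,7,3,3) — 15.
Summing: 15 + 15 = 30.

30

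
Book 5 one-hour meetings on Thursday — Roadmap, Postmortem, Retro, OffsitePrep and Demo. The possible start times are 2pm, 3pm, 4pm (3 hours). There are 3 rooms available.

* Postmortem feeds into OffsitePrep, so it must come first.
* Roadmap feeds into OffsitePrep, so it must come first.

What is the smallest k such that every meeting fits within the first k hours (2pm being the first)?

The precedence chain requires at least 2 distinct hours.
With at most 3 per hour and 5 meetings, at least 2 hours are needed.
2 works (last occupied hour: 3pm): for example Retro in 2pm; Demo in 3pm; Postmortem in 2pm; Roadmap in 2pm; OffsitePrep in 3pm.

2 hours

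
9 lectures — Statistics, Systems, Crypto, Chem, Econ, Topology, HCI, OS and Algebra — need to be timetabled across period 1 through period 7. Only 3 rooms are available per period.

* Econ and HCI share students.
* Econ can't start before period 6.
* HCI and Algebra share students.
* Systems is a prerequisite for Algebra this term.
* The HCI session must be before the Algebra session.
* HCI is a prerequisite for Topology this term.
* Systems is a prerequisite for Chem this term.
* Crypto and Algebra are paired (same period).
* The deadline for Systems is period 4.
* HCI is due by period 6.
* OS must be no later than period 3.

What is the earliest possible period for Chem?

Precedence pushes Chem to at least period 2.
Chem at period 2 is achievable: Topology in period 3; Crypto in period 2; OS in period 1; Econ in period 6; Statistics in period 3; Algebra in period 2; HCI in period 1; Chem in period 2; Systems in period 1.

period 2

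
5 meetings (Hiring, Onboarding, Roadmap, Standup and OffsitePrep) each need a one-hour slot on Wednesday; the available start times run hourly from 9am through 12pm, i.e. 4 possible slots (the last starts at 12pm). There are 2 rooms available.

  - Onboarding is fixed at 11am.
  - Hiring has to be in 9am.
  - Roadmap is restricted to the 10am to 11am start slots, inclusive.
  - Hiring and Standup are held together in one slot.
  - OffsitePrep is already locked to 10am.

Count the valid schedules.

2

Enumerating: OffsitePrep=10am; Onboarding=11am; Roadmap=10am; Hiring=9am; Standup=9am | Onboarding -> 11am; Roadmap -> 11am; Hiring -> 9am; OffsitePrep -> 10am; Standup -> 9am.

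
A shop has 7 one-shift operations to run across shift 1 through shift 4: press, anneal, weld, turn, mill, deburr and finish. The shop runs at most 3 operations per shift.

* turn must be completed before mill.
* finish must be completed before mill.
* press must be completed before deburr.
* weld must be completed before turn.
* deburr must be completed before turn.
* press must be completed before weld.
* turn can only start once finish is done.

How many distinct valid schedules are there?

7

Splitting on anneal: it can be shift 1 (2), shift 2 (1), shift 3 (2), shift 4 (2). Listing each branch's schedules as (press, weld, turn, mill, deburr, finish) by shift number:
anneal=shift 1: (1,2,3,4,2,1) (1,2,3,4,2,2) — 2.
anneal=shift 2: (1,2,3,4,2,1) — 1.
anneal=shift 3: (1,2,3,4,2,1) (1,2,3,4,2,2) — 2.
anneal=shift 4: (1,2,3,4,2,1) (1,2,3,4,2,2) — 2.
Summing: 2 + 1 + 2 + 2 = 7.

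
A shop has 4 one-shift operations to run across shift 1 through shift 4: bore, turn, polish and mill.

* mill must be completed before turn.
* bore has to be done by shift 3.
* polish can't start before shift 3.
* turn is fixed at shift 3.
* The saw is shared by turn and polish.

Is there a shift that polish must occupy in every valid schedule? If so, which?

shift 4

polish's window is shift 3–shift 4.
turn is fixed at shift 3, and polish can't share a shift with turn.
So polish must be shift 4.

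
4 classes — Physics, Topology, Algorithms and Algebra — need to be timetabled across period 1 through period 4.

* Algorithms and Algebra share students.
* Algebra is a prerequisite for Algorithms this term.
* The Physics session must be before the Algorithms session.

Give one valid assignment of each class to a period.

Topology=period 1; Algebra=period 1; Algorithms=period 2; Physics=period 1

Checking: Algebra(period 1) before Algorithms(period 2); Physics(period 1) before Algorithms(period 2); Algorithms(period 2) != Algebra(period 1).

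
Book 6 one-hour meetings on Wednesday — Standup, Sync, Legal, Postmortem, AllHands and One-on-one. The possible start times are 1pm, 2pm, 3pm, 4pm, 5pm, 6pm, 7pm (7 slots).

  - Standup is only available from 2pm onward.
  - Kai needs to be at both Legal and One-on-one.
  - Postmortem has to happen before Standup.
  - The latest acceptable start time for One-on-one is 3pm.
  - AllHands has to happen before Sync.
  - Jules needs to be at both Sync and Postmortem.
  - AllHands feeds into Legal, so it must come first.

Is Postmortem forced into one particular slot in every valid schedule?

Postmortem can be 1pm (e.g. Sync=2pm; Postmortem=1pm; Legal=2pm; One-on-one=1pm; AllHands=1pm; Standup=2pm) or 2pm (e.g. Postmortem in 2pm; One-on-one in 1pm; Sync in 3pm; Legal in 2pm; AllHands in 1pm; Standup in 3pm).

No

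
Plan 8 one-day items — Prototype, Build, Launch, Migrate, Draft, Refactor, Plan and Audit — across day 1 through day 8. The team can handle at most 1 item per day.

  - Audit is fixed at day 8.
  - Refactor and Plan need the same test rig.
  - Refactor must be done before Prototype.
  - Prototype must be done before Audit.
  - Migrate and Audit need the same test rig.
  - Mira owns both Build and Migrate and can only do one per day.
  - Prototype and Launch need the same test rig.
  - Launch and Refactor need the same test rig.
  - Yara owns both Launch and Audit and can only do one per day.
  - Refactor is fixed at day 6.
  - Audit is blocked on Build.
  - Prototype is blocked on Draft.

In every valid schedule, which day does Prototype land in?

day 7

Refactor is fixed at day 6 and must come before Prototype, so Prototype is at least day 7.
Audit is fixed at day 8 and must come after Prototype, so Prototype is at most day 7.
So Prototype must be day 7.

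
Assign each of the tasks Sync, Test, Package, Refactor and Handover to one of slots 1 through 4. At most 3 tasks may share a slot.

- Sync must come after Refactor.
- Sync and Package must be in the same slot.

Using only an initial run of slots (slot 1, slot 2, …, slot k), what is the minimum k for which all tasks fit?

2 slots

The precedence chain requires at least 2 distinct slots.
With at most 3 per slot and 5 tasks, at least 2 slots are needed.
2 works (last occupied slot: 2): for example Package -> 2, Handover -> 1, Sync -> 2, Refactor -> 1, Test -> 1.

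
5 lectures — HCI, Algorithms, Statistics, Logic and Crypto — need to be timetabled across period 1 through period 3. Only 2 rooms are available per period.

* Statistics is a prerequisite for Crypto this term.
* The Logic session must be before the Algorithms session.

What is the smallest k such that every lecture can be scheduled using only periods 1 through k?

The precedence chain requires at least 2 distinct periods.
With at most 2 per period and 5 lectures, at least 3 periods are needed.
3 works (last occupied period: period 3): for example HCI -> period 3, Crypto -> period 2, Statistics -> period 1, Algorithms -> period 2, Logic -> period 1.

3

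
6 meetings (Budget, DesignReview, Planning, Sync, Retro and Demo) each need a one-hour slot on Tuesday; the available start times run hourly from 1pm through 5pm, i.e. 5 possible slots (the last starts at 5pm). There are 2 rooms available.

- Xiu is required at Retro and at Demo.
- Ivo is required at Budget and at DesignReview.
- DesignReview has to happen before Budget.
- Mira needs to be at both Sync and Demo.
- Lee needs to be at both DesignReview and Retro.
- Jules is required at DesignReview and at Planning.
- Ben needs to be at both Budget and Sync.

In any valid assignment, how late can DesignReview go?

4pm

Downstream work caps DesignReview at 4pm.
DesignReview at 4pm is achievable: DesignReview -> 4pm; Planning -> 1pm; Sync -> 1pm; Budget -> 5pm; Demo -> 3pm; Retro -> 2pm.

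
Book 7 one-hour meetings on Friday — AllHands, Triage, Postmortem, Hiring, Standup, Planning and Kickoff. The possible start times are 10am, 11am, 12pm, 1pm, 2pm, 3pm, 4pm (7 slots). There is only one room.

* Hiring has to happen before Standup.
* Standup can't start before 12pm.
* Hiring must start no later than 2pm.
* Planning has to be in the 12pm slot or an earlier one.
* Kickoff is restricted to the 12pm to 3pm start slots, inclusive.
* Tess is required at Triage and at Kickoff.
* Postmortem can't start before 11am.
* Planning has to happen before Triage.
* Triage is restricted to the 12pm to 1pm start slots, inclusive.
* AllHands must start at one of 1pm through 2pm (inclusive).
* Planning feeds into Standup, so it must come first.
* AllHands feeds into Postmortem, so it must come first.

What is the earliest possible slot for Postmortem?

2pm

Postmortem is available from 11am; precedence pushes Postmortem to at least 2pm.
Postmortem at 2pm is achievable: Planning -> 10am; Postmortem -> 2pm; Standup -> 4pm; AllHands -> 1pm; Hiring -> 11am; Kickoff -> 3pm; Triage -> 12pm.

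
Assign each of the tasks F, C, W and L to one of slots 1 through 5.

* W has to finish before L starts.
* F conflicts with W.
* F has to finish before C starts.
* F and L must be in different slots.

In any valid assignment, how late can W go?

Downstream work caps W at 4.
W at 4 is achievable: W=4; F=1; C=2; L=5.

4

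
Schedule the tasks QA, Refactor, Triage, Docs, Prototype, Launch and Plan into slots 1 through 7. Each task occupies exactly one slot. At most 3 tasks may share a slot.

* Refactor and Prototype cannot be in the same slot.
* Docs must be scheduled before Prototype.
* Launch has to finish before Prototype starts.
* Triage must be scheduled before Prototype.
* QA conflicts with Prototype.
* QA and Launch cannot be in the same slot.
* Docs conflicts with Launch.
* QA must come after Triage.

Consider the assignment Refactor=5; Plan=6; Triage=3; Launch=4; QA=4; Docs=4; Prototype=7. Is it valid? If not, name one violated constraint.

Invalid. Docs conflicts with Launch.

Launch has to finish before Prototype starts — holds.
Refactor and Prototype cannot be in the same slot — holds.
QA and Launch cannot be in the same slot — violated.
Triage must be scheduled before Prototype — holds.
Docs conflicts with Launch — violated.
At most 3 tasks may share a slot — holds.
Docs must be scheduled before Prototype — holds.
QA conflicts with Prototype — holds.
QA must come after Triage — holds.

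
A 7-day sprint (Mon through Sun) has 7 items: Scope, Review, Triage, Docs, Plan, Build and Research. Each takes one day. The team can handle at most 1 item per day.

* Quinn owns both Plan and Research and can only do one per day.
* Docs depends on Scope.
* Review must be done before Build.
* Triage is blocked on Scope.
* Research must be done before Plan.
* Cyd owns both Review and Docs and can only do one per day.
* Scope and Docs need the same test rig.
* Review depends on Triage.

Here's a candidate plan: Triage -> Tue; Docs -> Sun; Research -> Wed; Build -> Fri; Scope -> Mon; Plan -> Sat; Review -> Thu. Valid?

Yes, all constraints hold

The team can handle at most 1 item per day — holds.
Triage is blocked on Scope — holds.
Review must be done before Build — holds.
Docs depends on Scope — holds.
Review depends on Triage — holds.
Cyd owns both Review and Docs and can only do one per day — holds.
Research must be done before Plan — holds.
Scope and Docs need the same test rig — holds.
Quinn owns both Plan and Research and can only do one per day — holds.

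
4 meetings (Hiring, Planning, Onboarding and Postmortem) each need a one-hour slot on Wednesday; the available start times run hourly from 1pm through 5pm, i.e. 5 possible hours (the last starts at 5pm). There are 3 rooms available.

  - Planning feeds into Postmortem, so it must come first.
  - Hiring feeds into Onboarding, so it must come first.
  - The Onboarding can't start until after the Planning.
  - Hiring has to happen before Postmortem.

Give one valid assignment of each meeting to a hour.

Planning=1pm; Onboarding=2pm; Postmortem=2pm; Hiring=1pm

Checking: Hiring(1pm) before Postmortem(2pm); Planning(1pm) before Onboarding(2pm); Hiring(1pm) before Onboarding(2pm); Planning(1pm) before Postmortem(2pm); max 2 per hour (cap 3).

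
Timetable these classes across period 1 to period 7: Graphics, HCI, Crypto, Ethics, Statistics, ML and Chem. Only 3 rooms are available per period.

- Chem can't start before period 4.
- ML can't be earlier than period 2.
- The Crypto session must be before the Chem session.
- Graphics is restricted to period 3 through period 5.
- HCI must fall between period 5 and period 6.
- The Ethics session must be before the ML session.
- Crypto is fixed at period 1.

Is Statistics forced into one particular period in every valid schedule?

No

Statistics can be period 1 (e.g. ML in period 2; Chem in period 4; Graphics in period 3; Statistics in period 1; HCI in period 5; Crypto in period 1; Ethics in period 1) or period 2 (e.g. Statistics in period 2, Chem in period 4, Graphics in period 3, Ethics in period 1, Crypto in period 1, HCI in period 5, ML in period 2).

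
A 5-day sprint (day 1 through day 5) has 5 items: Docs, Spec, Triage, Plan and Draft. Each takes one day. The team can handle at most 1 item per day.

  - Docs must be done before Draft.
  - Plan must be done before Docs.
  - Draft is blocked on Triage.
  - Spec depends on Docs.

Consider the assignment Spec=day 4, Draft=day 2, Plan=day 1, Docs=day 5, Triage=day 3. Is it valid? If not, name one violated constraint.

Invalid. Docs must be done before Draft.

Spec depends on Docs — violated.
Draft is blocked on Triage — violated.
Plan must be done before Docs — holds.
The team can handle at most 1 item per day — holds.
Docs must be done before Draft — violated.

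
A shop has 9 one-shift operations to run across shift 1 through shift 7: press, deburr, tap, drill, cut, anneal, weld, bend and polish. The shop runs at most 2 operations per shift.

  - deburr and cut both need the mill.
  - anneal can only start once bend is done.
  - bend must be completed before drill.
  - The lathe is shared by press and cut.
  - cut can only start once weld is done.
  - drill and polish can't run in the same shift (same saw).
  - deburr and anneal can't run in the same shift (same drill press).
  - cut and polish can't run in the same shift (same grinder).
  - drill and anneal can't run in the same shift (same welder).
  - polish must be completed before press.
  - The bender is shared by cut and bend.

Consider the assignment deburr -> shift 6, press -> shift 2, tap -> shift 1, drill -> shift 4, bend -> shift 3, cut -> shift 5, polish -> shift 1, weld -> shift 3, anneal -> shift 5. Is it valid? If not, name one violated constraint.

Valid

drill and polish can't run in the same shift (same saw) — holds.
bend must be completed before drill — holds.
deburr and anneal can't run in the same shift (same drill press) — holds.
The shop runs at most 2 operations per shift — holds.
The lathe is shared by press and cut — holds.
polish must be completed before press — holds.
drill and anneal can't run in the same shift (same welder) — holds.
deburr and cut both need the mill — holds.
The bender is shared by cut and bend — holds.
cut can only start once weld is done — holds.
anneal can only start once bend is done — holds.
cut and polish can't run in the same shift (same grinder) — holds.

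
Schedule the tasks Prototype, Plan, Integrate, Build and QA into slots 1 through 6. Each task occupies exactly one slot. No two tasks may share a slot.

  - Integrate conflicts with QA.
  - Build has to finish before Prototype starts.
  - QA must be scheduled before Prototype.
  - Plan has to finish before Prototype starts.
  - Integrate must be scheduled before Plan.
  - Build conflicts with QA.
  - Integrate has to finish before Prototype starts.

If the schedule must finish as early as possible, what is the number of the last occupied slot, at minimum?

The precedence chain requires at least 3 distinct slots.
With at most 1 per slot and 5 tasks, at least 5 slots are needed.
5 works (last occupied slot: 5): for example Prototype=5; Plan=2; QA=4; Build=3; Integrate=1.

5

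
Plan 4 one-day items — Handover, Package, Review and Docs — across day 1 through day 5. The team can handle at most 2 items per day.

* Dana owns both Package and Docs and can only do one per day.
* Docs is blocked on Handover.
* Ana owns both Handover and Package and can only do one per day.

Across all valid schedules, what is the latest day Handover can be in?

Downstream work caps Handover at day 4.
Handover at day 4 is achievable: Docs -> day 5; Review -> day 1; Handover -> day 4; Package -> day 1.

day 4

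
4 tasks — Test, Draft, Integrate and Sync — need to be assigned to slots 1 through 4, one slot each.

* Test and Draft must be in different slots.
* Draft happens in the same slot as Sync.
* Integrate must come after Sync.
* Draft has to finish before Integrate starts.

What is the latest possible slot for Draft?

3

Downstream work caps Draft at 3.
Draft at 3 is achievable: Integrate in 4, Sync in 3, Draft in 3, Test in 1.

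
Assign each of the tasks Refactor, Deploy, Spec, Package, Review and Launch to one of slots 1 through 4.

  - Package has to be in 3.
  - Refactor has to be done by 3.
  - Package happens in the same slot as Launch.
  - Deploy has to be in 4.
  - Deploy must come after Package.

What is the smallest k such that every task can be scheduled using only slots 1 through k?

4 slots

The precedence chain requires at least 2 distinct slots.
Deploy can't be placed before 4, so the schedule must run through at least slot 4.
4 works (last occupied slot: 4): for example Spec=1, Launch=3, Refactor=1, Review=1, Deploy=4, Package=3.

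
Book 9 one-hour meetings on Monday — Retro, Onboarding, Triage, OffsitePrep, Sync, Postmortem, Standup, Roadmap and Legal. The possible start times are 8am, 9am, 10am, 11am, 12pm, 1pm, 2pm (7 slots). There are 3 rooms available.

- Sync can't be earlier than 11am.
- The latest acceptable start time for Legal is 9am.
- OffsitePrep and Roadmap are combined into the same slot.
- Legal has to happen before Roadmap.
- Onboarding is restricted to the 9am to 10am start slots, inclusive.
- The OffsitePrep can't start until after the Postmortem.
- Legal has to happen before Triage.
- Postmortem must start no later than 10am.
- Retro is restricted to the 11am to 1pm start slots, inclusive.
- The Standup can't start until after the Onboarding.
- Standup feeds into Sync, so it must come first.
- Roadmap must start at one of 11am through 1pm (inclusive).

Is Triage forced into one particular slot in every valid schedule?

Triage can be 9am (e.g. Triage=9am, Sync=12pm, OffsitePrep=11am, Onboarding=9am, Legal=8am, Standup=10am, Retro=11am, Roadmap=11am, Postmortem=8am) or 10am (e.g. Triage=10am, Onboarding=9am, OffsitePrep=11am, Legal=8am, Sync=12pm, Retro=11am, Roadmap=11am, Postmortem=8am, Standup=10am).

No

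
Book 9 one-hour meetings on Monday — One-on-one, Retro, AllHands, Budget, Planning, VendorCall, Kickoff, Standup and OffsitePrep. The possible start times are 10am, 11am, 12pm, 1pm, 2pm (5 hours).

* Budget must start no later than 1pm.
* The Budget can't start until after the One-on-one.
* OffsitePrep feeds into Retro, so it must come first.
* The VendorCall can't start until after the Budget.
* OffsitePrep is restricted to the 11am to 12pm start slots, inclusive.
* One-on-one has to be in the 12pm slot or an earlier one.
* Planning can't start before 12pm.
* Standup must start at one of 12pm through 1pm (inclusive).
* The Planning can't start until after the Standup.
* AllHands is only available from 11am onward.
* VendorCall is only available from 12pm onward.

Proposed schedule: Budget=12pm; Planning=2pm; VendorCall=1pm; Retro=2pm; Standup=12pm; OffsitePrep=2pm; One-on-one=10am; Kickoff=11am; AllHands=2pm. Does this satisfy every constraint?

VendorCall is only available from 12pm onward — holds.
The Planning can't start until after the Standup — holds.
The VendorCall can't start until after the Budget — holds.
AllHands is only available from 11am onward — holds.
OffsitePrep feeds into Retro, so it must come first — violated.
Standup must start at one of 12pm through 1pm (inclusive) — holds.
Planning can't start before 12pm — holds.
The Budget can't start until after the One-on-one — holds.
OffsitePrep is restricted to the 11am to 12pm start slots, inclusive — violated.
Budget must start no later than 1pm — holds.
One-on-one has to be in the 12pm slot or an earlier one — holds.

Invalid. OffsitePrep is restricted to the 11am to 12pm start slots, inclusive.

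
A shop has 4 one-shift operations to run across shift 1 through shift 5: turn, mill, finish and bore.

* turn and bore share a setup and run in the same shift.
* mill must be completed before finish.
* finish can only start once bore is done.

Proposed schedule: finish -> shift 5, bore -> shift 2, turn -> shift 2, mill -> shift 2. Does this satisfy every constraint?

Yes

finish can only start once bore is done — holds.
mill must be completed before finish — holds.
turn and bore share a setup and run in the same shift — holds.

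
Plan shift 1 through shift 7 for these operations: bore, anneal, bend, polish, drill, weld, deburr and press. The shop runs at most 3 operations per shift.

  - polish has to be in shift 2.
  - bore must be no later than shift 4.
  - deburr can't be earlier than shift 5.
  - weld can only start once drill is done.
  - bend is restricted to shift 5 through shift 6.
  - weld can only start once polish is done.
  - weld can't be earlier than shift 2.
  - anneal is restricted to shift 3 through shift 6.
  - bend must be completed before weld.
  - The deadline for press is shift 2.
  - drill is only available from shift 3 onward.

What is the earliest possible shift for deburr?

shift 5

Deburr is available from shift 5.
deburr at shift 5 is achievable: bend=shift 5; drill=shift 3; polish=shift 2; deburr=shift 5; press=shift 1; anneal=shift 3; weld=shift 6; bore=shift 1.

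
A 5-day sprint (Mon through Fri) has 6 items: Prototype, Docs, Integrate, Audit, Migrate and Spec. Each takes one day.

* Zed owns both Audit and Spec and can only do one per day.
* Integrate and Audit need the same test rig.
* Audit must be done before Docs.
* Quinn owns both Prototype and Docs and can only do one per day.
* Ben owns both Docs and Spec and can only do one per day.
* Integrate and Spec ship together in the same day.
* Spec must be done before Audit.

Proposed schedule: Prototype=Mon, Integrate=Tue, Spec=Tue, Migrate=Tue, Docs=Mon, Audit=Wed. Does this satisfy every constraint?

No. Quinn owns both Prototype and Docs and can only do one per day is not satisfied.

Quinn owns both Prototype and Docs and can only do one per day — violated.
Integrate and Spec ship together in the same day — holds.
Zed owns both Audit and Spec and can only do one per day — holds.
Integrate and Audit need the same test rig — holds.
Spec must be done before Audit — holds.
Ben owns both Docs and Spec and can only do one per day — holds.
Audit must be done before Docs — violated.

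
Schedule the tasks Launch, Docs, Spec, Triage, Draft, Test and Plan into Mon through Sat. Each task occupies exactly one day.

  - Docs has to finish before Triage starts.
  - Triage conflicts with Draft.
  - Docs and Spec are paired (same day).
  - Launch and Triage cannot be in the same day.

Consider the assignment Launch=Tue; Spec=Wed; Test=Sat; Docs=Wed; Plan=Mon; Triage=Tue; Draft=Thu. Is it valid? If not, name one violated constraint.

Launch and Triage cannot be in the same day — violated.
Docs has to finish before Triage starts — violated.
Docs and Spec are paired (same day) — holds.
Triage conflicts with Draft — holds.

No — it violates: Launch and Triage cannot be in the same day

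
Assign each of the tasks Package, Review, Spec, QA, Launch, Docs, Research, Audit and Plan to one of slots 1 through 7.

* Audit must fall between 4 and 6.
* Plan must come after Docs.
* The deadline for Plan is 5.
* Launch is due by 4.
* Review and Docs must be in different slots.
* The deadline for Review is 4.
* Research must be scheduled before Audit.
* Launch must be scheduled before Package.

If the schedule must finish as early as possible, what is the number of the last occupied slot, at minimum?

The precedence chain requires at least 2 distinct slots.
Audit can't be placed before 4, so the schedule must run through at least slot 4.
4 works (last occupied slot: 4): for example QA=1, Research=1, Review=2, Plan=2, Package=2, Launch=1, Spec=1, Docs=1, Audit=4.

slot 4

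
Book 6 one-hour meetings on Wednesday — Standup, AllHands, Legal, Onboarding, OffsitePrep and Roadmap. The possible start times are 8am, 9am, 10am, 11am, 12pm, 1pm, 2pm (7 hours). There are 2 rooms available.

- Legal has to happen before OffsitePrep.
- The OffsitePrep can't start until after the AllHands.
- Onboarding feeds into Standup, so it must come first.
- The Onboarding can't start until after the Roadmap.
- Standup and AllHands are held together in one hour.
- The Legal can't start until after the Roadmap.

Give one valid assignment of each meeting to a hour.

Legal in 9am, Standup in 10am, Onboarding in 9am, AllHands in 10am, OffsitePrep in 11am, Roadmap in 8am

Checking: Roadmap(8am) before Legal(9am); AllHands(10am) before OffsitePrep(11am); Legal(9am) before OffsitePrep(11am); Roadmap(8am) before Onboarding(9am); Onboarding(9am) before Standup(10am); Standup = AllHands = 10am; max 2 per hour (cap 2).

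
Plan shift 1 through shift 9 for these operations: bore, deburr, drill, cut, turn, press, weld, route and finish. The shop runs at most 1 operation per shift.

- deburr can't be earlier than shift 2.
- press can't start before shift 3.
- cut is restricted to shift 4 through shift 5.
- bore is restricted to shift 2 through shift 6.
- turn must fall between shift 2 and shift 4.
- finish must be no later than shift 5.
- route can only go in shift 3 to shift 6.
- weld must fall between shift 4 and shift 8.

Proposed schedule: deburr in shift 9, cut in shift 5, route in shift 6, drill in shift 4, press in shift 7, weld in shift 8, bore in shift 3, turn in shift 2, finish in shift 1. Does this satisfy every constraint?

route can only go in shift 3 to shift 6 — holds.
finish must be no later than shift 5 — holds.
The shop runs at most 1 operation per shift — holds.
deburr can't be earlier than shift 2 — holds.
cut is restricted to shift 4 through shift 5 — holds.
bore is restricted to shift 2 through shift 6 — holds.
press can't start before shift 3 — holds.
weld must fall between shift 4 and shift 8 — holds.
turn must fall between shift 2 and shift 4 — holds.

Yes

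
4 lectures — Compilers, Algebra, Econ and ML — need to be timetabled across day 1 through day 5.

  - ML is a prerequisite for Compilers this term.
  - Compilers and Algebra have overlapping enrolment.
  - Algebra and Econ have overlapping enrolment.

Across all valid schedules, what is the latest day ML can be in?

day 4

Downstream work caps ML at day 4.
ML at day 4 is achievable: ML=day 4; Econ=day 2; Algebra=day 1; Compilers=day 5.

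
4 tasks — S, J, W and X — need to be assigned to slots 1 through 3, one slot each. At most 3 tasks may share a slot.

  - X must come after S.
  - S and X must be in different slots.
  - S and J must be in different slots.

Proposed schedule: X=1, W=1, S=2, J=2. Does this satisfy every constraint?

No. X must come after S is not satisfied.

X must come after S — violated.
S and J must be in different slots — violated.
S and X must be in different slots — holds.
At most 3 tasks may share a slot — holds.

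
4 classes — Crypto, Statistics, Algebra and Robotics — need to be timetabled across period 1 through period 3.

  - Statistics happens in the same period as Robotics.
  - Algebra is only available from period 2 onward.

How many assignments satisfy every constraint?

Splitting on Crypto: it can be period 1 (6), period 2 (6), period 3 (6). Listing each branch's schedules as (Statistics, Algebra, Robotics) by period number:
Crypto=period 1: (1,2,1) (1,3,1) (2,2,2) (2,3,2) (3,2,3) (3,3,3) — 6.
Crypto=period 2: (1,2,1) (1,3,1) (2,2,2) (2,3,2) (3,2,3) (3,3,3) — 6.
Crypto=period 3: (1,2,1) (1,3,1) (2,2,2) (2,3,2) (3,2,3) (3,3,3) — 6.
Summing: 6 + 6 + 6 = 18.

18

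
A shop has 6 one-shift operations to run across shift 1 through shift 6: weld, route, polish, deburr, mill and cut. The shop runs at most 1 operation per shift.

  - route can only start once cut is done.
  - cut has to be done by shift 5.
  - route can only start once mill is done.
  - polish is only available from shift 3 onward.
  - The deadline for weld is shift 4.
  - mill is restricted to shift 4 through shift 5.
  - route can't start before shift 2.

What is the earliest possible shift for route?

shift 5

Route is available from shift 2; precedence pushes route to at least shift 5.
route at shift 5 is achievable: deburr -> shift 6, polish -> shift 3, cut -> shift 2, weld -> shift 1, route -> shift 5, mill -> shift 4.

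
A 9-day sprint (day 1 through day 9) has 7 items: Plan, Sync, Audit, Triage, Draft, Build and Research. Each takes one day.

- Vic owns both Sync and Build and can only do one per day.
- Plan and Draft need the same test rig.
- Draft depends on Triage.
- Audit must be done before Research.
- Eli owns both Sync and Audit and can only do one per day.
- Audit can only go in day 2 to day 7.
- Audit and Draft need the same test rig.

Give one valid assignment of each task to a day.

Draft in day 3, Build in day 2, Research in day 3, Audit in day 2, Sync in day 1, Triage in day 1, Plan in day 1

Checking: Audit(day 2) before Research(day 3); Triage(day 1) before Draft(day 3); Sync(day 1) != Build(day 2); Plan(day 1) != Draft(day 3); Audit(day 2) != Draft(day 3); Sync(day 1) != Audit(day 2); Audit=day 2 in [day 2,day 7].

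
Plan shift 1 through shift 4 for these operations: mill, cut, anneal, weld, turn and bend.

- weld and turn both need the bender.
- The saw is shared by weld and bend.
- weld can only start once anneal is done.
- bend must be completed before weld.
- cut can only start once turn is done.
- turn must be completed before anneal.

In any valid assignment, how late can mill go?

shift 4

mill at shift 4 is achievable: cut in shift 2; mill in shift 4; turn in shift 1; weld in shift 3; anneal in shift 2; bend in shift 1.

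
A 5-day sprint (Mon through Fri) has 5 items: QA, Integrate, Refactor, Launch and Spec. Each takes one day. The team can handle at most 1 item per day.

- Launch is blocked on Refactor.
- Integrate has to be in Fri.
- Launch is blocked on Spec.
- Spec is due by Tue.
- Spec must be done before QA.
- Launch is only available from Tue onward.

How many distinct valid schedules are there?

Splitting on QA: it can be Tue (1), Wed (2), Thu (2). Listing each branch's schedules as (Integrate, Refactor, Launch, Spec):
QA=Tue: (Fri,Wed,Thu,Mon) — 1.
QA=Wed: (Fri,Mon,Thu,Tue) (Fri,Tue,Thu,Mon) — 2.
QA=Thu: (Fri,Mon,Wed,Tue) (Fri,Tue,Wed,Mon) — 2.
Summing: 1 + 2 + 2 = 5.

5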